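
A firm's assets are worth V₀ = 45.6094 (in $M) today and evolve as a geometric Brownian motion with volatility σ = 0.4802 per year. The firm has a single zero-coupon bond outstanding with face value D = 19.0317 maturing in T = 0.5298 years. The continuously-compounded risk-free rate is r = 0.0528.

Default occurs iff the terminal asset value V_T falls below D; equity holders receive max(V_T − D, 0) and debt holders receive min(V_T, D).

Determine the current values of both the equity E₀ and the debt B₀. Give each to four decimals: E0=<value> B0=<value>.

d₁ = [ln(V₀/D) + (r + σ²/2)T] / (σ√T)
   = [ln(45.6094/19.0317) + (0.0528 + 0.5·0.4802²)·0.5298] / (0.4802·√0.5298)
   = [0.874008 + 0.089057] / 0.349525 = 2.755355
d₂ = d₁ − σ√T = 2.755355 − 0.349525 = 2.405830
N(d₁) = 0.997069,  N(d₂) = 0.991932,  e^(−rT) = 0.972414
E₀ = V₀·N(d₁) − D·e^(−rT)·N(d₂)
   = 45.6094·0.997069 − 19.0317·0.972414·0.991932 = 27.118314
B₀ = V₀ − E₀ = 45.6094 − 27.118314 = 18.491086

E0=27.1183 B0=18.4911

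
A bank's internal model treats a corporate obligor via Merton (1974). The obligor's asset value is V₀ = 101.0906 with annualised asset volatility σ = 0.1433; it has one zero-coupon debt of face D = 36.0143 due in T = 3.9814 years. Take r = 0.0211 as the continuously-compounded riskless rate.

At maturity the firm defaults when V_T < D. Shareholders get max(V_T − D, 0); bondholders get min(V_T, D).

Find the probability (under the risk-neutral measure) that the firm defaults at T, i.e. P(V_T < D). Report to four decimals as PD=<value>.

d₁ = [ln(V₀/D) + (r + σ²/2)T] / (σ√T)
   = [ln(101.0906/36.0143) + (0.0211 + 0.5·0.1433²)·3.9814] / (0.1433·√3.9814)
   = [1.032101 + 0.124886] / 0.285933 = 4.046360
d₂ = d₁ − σ√T = 4.046360 − 0.285933 = 3.760427
risk-neutral PD = N(−d₂) = N(-3.760427) = 0.000085

PD=0.0001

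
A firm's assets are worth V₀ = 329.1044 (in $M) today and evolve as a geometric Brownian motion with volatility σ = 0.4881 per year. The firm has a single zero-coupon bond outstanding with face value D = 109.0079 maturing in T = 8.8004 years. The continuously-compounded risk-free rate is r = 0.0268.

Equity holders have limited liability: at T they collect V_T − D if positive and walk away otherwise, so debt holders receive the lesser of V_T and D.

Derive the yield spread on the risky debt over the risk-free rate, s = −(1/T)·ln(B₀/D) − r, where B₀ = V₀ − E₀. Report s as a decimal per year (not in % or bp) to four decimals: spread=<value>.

spread=0.0298

d₁ = [ln(V₀/D) + (r + σ²/2)T] / (σ√T)
   = [ln(329.1044/109.0079) + (0.0268 + 0.5·0.4881²)·8.8004] / (0.4881·√8.8004)
   = [1.104955 + 1.284161] / 1.447971 = 1.649975
d₂ = d₁ − σ√T = 1.649975 − 1.447971 = 0.202003
N(d₁) = 0.950526,  N(d₂) = 0.580043,  e^(−rT) = 0.789899
E₀ = V₀·N(d₁) − D·e^(−rT)·N(d₂)
   = 329.1044·0.950526 − 109.0079·0.789899·0.580043 = 262.877570
B₀ = V₀ − E₀ = 329.1044 − 262.877570 = 66.226830
spread = −(1/T)·ln(B₀/D) − r = −(1/8.8004)·ln(66.226830/109.0079) − 0.0268 = 0.02982637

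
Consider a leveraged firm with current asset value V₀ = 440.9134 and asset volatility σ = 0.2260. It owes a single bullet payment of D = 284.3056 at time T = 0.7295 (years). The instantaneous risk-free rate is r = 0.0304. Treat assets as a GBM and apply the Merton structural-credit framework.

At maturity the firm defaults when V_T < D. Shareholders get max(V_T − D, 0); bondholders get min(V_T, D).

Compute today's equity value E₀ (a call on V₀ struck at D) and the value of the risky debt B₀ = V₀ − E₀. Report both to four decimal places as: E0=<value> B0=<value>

E0=163.0332 B0=277.8802

d₁ = [ln(V₀/D) + (r + σ²/2)T] / (σ√T)
   = [ln(440.9134/284.3056) + (0.0304 + 0.5·0.2260²)·0.7295] / (0.2260·√0.7295)
   = [0.438799 + 0.040807] / 0.193028 = 2.484638
d₂ = d₁ − σ√T = 2.484638 − 0.193028 = 2.291610
N(d₁) = 0.993516,  N(d₂) = 0.989036,  e^(−rT) = 0.978067
E₀ = V₀·N(d₁) − D·e^(−rT)·N(d₂)
   = 440.9134·0.993516 − 284.3056·0.978067·0.989036 = 163.033221
B₀ = V₀ − E₀ = 440.9134 − 163.033221 = 277.880179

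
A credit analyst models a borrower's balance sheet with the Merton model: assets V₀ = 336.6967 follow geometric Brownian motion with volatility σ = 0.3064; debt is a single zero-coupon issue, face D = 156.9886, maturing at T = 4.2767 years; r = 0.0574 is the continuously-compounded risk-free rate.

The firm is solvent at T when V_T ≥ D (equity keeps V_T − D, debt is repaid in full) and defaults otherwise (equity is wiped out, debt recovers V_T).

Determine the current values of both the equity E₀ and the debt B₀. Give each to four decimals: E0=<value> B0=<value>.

d₁ = [ln(V₀/D) + (r + σ²/2)T] / (σ√T)
   = [ln(336.6967/156.9886) + (0.0574 + 0.5·0.3064²)·4.2767] / (0.3064·√4.2767)
   = [0.763009 + 0.446233] / 0.633641 = 1.908403
d₂ = d₁ − σ√T = 1.908403 − 0.633641 = 1.274762
N(d₁) = 0.971830,  N(d₂) = 0.898803,  e^(−rT) = 0.782327
E₀ = V₀·N(d₁) − D·e^(−rT)·N(d₂)
   = 336.6967·0.971830 − 156.9886·0.782327·0.898803 = 216.824308
B₀ = V₀ − E₀ = 336.6967 − 216.824308 = 119.872392

E0=216.8243 B0=119.8724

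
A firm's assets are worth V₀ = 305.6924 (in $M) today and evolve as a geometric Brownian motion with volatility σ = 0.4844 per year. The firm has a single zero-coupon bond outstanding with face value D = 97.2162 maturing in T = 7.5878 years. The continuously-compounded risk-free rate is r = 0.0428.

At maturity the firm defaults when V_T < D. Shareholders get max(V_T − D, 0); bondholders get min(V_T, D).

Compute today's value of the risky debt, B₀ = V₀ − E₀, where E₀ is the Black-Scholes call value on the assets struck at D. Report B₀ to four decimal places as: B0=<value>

d₁ = [ln(V₀/D) + (r + σ²/2)T] / (σ√T)
   = [ln(305.6924/97.2162) + (0.0428 + 0.5·0.4844²)·7.5878] / (0.4844·√7.5878)
   = [1.145642 + 1.214971] / 1.334326 = 1.769142
d₂ = d₁ − σ√T = 1.769142 − 1.334326 = 0.434816
N(d₁) = 0.961565,  N(d₂) = 0.668152,  e^(−rT) = 0.722702
E₀ = V₀·N(d₁) − D·e^(−rT)·N(d₂)
   = 305.6924·0.961565 − 97.2162·0.722702·0.668152 = 246.999820
B₀ = V₀ − E₀ = 305.6924 − 246.999820 = 58.692580

B0=58.6926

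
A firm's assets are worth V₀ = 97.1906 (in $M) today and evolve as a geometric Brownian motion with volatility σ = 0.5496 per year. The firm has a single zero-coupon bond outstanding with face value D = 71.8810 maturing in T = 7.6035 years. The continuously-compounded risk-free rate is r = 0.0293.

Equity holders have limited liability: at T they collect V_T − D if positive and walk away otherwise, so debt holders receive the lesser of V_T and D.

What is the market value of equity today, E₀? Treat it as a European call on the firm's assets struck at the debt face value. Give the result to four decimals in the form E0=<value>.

E0=64.5105

d₁ = [ln(V₀/D) + (r + σ²/2)T] / (σ√T)
   = [ln(97.1906/71.8810) + (0.0293 + 0.5·0.5496²)·7.6035] / (0.5496·√7.6035)
   = [0.301662 + 1.371140] / 1.515491 = 1.103802
d₂ = d₁ − σ√T = 1.103802 − 1.515491 = -0.411690
N(d₁) = 0.865160,  N(d₂) = 0.340283,  e^(−rT) = 0.800289
E₀ = V₀·N(d₁) − D·e^(−rT)·N(d₂)
   = 97.1906·0.865160 − 71.8810·0.800289·0.340283 = 64.510465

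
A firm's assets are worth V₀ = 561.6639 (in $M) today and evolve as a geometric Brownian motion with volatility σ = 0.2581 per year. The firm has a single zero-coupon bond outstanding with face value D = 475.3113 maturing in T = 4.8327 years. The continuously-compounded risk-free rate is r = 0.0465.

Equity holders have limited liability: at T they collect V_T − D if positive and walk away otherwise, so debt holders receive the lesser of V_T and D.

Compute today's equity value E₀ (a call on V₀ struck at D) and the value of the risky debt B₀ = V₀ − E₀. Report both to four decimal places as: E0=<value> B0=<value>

E0=219.2200 B0=342.4439

d₁ = [ln(V₀/D) + (r + σ²/2)T] / (σ√T)
   = [ln(561.6639/475.3113) + (0.0465 + 0.5·0.2581²)·4.8327] / (0.2581·√4.8327)
   = [0.166934 + 0.385687] / 0.567392 = 0.973967
d₂ = d₁ − σ√T = 0.973967 − 0.567392 = 0.406576
N(d₁) = 0.834964,  N(d₂) = 0.657840,  e^(−rT) = 0.798739
E₀ = V₀·N(d₁) − D·e^(−rT)·N(d₂)
   = 561.6639·0.834964 − 475.3113·0.798739·0.657840 = 219.219992
B₀ = V₀ − E₀ = 561.6639 − 219.219992 = 342.443908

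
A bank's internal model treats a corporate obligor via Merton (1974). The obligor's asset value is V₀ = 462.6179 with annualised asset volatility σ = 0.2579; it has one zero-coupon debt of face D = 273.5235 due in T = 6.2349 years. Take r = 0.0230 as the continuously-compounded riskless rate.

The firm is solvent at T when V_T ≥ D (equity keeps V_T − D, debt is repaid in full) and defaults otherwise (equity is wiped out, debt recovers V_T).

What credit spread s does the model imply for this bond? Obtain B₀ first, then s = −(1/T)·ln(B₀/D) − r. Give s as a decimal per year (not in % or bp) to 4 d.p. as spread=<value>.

spread=0.0112

d₁ = [ln(V₀/D) + (r + σ²/2)T] / (σ√T)
   = [ln(462.6179/273.5235) + (0.0230 + 0.5·0.2579²)·6.2349] / (0.2579·√6.2349)
   = [0.525514 + 0.350752] / 0.643971 = 1.360723
d₂ = d₁ − σ√T = 1.360723 − 0.643971 = 0.716752
N(d₁) = 0.913199,  N(d₂) = 0.763237,  e^(−rT) = 0.866405
E₀ = V₀·N(d₁) − D·e^(−rT)·N(d₂)
   = 462.6179·0.913199 − 273.5235·0.866405·0.763237 = 241.588940
B₀ = V₀ − E₀ = 462.6179 − 241.588940 = 221.028960
spread = −(1/T)·ln(B₀/D) − r = −(1/6.2349)·ln(221.028960/273.5235) − 0.0230 = 0.01117758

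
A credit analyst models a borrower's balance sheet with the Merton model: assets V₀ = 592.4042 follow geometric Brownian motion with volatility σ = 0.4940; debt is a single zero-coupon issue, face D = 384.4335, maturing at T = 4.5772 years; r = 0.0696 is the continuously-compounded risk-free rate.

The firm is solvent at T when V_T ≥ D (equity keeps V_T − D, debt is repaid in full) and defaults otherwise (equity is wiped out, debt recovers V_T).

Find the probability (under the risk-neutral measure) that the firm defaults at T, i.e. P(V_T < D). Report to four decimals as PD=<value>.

PD=0.4277

d₁ = [ln(V₀/D) + (r + σ²/2)T] / (σ√T)
   = [ln(592.4042/384.4335) + (0.0696 + 0.5·0.4940²)·4.5772] / (0.4940·√4.5772)
   = [0.432418 + 0.877074] / 1.056883 = 1.239014
d₂ = d₁ − σ√T = 1.239014 − 1.056883 = 0.182131
risk-neutral PD = N(−d₂) = N(-0.182131) = 0.427740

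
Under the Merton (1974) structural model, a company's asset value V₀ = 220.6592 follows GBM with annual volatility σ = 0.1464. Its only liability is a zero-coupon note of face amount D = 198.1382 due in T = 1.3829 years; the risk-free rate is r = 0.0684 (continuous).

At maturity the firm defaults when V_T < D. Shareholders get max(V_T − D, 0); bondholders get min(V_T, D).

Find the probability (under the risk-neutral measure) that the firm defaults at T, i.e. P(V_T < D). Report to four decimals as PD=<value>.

PD=0.1382

d₁ = [ln(V₀/D) + (r + σ²/2)T] / (σ√T)
   = [ln(220.6592/198.1382) + (0.0684 + 0.5·0.1464²)·1.3829] / (0.1464·√1.3829)
   = [0.107655 + 0.109410] / 0.172162 = 1.260820
d₂ = d₁ − σ√T = 1.260820 − 0.172162 = 1.088658
risk-neutral PD = N(−d₂) = N(-1.088658) = 0.138152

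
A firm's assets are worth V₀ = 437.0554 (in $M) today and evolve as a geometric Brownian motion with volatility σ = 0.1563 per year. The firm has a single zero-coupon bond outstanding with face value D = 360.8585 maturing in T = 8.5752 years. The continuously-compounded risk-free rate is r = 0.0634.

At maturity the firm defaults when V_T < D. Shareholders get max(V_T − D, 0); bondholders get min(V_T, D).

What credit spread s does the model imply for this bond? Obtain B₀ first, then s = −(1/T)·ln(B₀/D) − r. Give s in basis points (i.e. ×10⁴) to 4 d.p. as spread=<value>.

spread=17.4411

d₁ = [ln(V₀/D) + (r + σ²/2)T] / (σ√T)
   = [ln(437.0554/360.8585) + (0.0634 + 0.5·0.1563²)·8.5752] / (0.1563·√8.5752)
   = [0.191574 + 0.648412] / 0.457700 = 1.835233
d₂ = d₁ − σ√T = 1.835233 − 0.457700 = 1.377533
N(d₁) = 0.966764,  N(d₂) = 0.915826,  e^(−rT) = 0.580615
E₀ = V₀·N(d₁) − D·e^(−rT)·N(d₂)
   = 437.0554·0.966764 − 360.8585·0.580615·0.915826 = 230.645885
B₀ = V₀ − E₀ = 437.0554 − 230.645885 = 206.409515
spread = −(1/T)·ln(B₀/D) − r = −(1/8.5752)·ln(206.409515/360.8585) − 0.0634 = 0.00174411
in basis points: 0.00174411 × 10⁴ = 17.4411 bp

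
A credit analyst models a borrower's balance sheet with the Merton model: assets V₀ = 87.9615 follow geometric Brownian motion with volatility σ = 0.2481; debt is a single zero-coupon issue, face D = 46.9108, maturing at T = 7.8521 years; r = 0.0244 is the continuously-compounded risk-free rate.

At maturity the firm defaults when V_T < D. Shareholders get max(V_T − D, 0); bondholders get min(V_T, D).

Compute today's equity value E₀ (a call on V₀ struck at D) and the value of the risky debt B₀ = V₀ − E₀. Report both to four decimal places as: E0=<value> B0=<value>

E0=51.5083 B0=36.4532

d₁ = [ln(V₀/D) + (r + σ²/2)T] / (σ√T)
   = [ln(87.9615/46.9108) + (0.0244 + 0.5·0.2481²)·7.8521] / (0.2481·√7.8521)
   = [0.628651 + 0.433254] / 0.695216 = 1.527447
d₂ = d₁ − σ√T = 1.527447 − 0.695216 = 0.832231
N(d₁) = 0.936675,  N(d₂) = 0.797361,  e^(−rT) = 0.825644
E₀ = V₀·N(d₁) − D·e^(−rT)·N(d₂)
   = 87.9615·0.936675 − 46.9108·0.825644·0.797361 = 51.508258
B₀ = V₀ − E₀ = 87.9615 − 51.508258 = 36.453242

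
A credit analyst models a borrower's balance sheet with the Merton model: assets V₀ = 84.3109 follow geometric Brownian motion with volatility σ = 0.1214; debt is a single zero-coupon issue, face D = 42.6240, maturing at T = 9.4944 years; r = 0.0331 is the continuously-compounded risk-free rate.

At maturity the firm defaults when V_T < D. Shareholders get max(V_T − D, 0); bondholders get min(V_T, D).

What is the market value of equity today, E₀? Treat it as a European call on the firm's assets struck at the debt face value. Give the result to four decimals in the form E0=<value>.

d₁ = [ln(V₀/D) + (r + σ²/2)T] / (σ√T)
   = [ln(84.3109/42.6240) + (0.0331 + 0.5·0.1214²)·9.4944] / (0.1214·√9.4944)
   = [0.682094 + 0.384229] / 0.374070 = 2.850599
d₂ = d₁ − σ√T = 2.850599 − 0.374070 = 2.476529
N(d₁) = 0.997818,  N(d₂) = 0.993367,  e^(−rT) = 0.730326
E₀ = V₀·N(d₁) − D·e^(−rT)·N(d₂)
   = 84.3109·0.997818 − 42.6240·0.730326·0.993367 = 53.204034

E0=53.2040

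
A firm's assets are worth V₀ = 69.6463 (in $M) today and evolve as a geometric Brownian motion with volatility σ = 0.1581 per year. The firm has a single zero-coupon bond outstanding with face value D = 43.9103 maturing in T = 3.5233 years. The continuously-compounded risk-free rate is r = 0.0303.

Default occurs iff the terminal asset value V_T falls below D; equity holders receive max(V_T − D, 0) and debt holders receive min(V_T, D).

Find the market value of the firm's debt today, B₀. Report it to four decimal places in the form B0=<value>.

B0=39.2998

d₁ = [ln(V₀/D) + (r + σ²/2)T] / (σ√T)
   = [ln(69.6463/43.9103) + (0.0303 + 0.5·0.1581²)·3.5233] / (0.1581·√3.5233)
   = [0.461281 + 0.150790] / 0.296761 = 2.062503
d₂ = d₁ − σ√T = 2.062503 − 0.296761 = 1.765742
N(d₁) = 0.980420,  N(d₂) = 0.961280,  e^(−rT) = 0.898745
E₀ = V₀·N(d₁) − D·e^(−rT)·N(d₂)
   = 69.6463·0.980420 − 43.9103·0.898745·0.961280 = 30.346505
B₀ = V₀ − E₀ = 69.6463 − 30.346505 = 39.299795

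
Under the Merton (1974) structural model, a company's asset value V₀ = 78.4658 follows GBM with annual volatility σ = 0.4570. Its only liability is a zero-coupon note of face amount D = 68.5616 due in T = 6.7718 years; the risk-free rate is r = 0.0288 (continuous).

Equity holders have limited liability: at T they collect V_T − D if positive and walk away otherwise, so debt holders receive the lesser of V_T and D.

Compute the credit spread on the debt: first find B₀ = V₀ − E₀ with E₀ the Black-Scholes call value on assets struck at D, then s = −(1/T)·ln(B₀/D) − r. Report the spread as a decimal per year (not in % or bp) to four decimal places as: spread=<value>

d₁ = [ln(V₀/D) + (r + σ²/2)T] / (σ√T)
   = [ln(78.4658/68.5616) + (0.0288 + 0.5·0.4570²)·6.7718] / (0.4570·√6.7718)
   = [0.134930 + 0.902170] / 1.189237 = 0.872072
d₂ = d₁ − σ√T = 0.872072 − 1.189237 = -0.317165
N(d₁) = 0.808415,  N(d₂) = 0.375559,  e^(−rT) = 0.822812
E₀ = V₀·N(d₁) − D·e^(−rT)·N(d₂)
   = 78.4658·0.808415 − 68.5616·0.822812·0.375559 = 42.246426
B₀ = V₀ − E₀ = 78.4658 − 42.246426 = 36.219374
spread = −(1/T)·ln(B₀/D) − r = −(1/6.7718)·ln(36.219374/68.5616) − 0.0288 = 0.06543468

spread=0.0654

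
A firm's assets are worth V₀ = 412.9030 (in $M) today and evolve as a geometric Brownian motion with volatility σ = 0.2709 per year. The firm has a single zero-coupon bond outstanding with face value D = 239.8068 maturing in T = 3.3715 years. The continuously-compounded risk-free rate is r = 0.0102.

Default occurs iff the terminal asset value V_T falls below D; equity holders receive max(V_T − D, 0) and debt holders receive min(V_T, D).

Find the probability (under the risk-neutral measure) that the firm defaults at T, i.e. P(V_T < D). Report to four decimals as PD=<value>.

PD=0.1807

d₁ = [ln(V₀/D) + (r + σ²/2)T] / (σ√T)
   = [ln(412.9030/239.8068) + (0.0102 + 0.5·0.2709²)·3.3715] / (0.2709·√3.3715)
   = [0.543379 + 0.158101] / 0.497417 = 1.410246
d₂ = d₁ − σ√T = 1.410246 − 0.497417 = 0.912829
risk-neutral PD = N(−d₂) = N(-0.912829) = 0.180666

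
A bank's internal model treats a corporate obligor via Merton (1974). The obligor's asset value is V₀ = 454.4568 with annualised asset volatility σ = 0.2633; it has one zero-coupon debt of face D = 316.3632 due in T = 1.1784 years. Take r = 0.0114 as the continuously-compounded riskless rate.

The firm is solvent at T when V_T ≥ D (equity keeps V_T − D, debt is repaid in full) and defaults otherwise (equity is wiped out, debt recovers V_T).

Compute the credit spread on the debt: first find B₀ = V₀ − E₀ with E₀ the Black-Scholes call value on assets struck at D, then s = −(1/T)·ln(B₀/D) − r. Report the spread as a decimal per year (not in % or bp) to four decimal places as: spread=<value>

d₁ = [ln(V₀/D) + (r + σ²/2)T] / (σ√T)
   = [ln(454.4568/316.3632) + (0.0114 + 0.5·0.2633²)·1.1784] / (0.2633·√1.1784)
   = [0.362212 + 0.054281] / 0.285823 = 1.457171
d₂ = d₁ − σ√T = 1.457171 − 0.285823 = 1.171348
N(d₁) = 0.927465,  N(d₂) = 0.879271,  e^(−rT) = 0.986656
E₀ = V₀·N(d₁) − D·e^(−rT)·N(d₂)
   = 454.4568·0.927465 − 316.3632·0.986656·0.879271 = 147.035988
B₀ = V₀ − E₀ = 454.4568 − 147.035988 = 307.420812
spread = −(1/T)·ln(B₀/D) − r = −(1/1.1784)·ln(307.420812/316.3632) − 0.0114 = 0.01293248

spread=0.0129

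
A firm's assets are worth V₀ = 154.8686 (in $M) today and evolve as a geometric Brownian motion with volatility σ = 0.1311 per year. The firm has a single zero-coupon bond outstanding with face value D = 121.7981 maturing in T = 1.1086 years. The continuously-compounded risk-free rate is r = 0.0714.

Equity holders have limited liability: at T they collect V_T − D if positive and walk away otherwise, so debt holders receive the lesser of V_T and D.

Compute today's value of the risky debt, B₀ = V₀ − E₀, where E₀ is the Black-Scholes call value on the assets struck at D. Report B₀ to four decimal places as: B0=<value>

d₁ = [ln(V₀/D) + (r + σ²/2)T] / (σ√T)
   = [ln(154.8686/121.7981) + (0.0714 + 0.5·0.1311²)·1.1086] / (0.1311·√1.1086)
   = [0.240212 + 0.088681] / 0.138035 = 2.382675
d₂ = d₁ − σ√T = 2.382675 − 0.138035 = 2.244639
N(d₁) = 0.991406,  N(d₂) = 0.987604,  e^(−rT) = 0.923898
E₀ = V₀·N(d₁) − D·e^(−rT)·N(d₂)
   = 154.8686·0.991406 − 121.7981·0.923898·0.987604 = 42.403605
B₀ = V₀ − E₀ = 154.8686 − 42.403605 = 112.464995

B0=112.4650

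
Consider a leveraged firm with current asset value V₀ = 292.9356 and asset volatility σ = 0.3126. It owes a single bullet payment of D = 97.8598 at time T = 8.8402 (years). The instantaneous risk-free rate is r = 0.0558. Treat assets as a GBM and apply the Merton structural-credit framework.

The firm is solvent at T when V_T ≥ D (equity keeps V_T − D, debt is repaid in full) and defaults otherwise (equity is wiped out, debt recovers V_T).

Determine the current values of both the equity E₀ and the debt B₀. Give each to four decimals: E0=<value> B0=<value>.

E0=235.2024 B0=57.7332

d₁ = [ln(V₀/D) + (r + σ²/2)T] / (σ√T)
   = [ln(292.9356/97.8598) + (0.0558 + 0.5·0.3126²)·8.8402] / (0.3126·√8.8402)
   = [1.096417 + 0.925210] / 0.929437 = 2.175109
d₂ = d₁ − σ√T = 2.175109 − 0.929437 = 1.245672
N(d₁) = 0.985189,  N(d₂) = 0.893558,  e^(−rT) = 0.610618
E₀ = V₀·N(d₁) − D·e^(−rT)·N(d₂)
   = 292.9356·0.985189 − 97.8598·0.610618·0.893558 = 235.202416
B₀ = V₀ − E₀ = 292.9356 − 235.202416 = 57.733184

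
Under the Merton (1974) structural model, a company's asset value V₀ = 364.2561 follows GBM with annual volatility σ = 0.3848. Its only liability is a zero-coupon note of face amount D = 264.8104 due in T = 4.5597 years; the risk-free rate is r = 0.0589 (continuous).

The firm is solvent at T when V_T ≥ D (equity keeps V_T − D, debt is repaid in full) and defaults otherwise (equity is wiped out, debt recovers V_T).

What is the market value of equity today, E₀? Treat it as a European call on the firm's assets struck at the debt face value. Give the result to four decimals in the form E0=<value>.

E0=191.4489

d₁ = [ln(V₀/D) + (r + σ²/2)T] / (σ√T)
   = [ln(364.2561/264.8104) + (0.0589 + 0.5·0.3848²)·4.5597] / (0.3848·√4.5597)
   = [0.318843 + 0.606146] / 0.821681 = 1.125728
d₂ = d₁ − σ√T = 1.125728 − 0.821681 = 0.304047
N(d₁) = 0.869860,  N(d₂) = 0.619454,  e^(−rT) = 0.764475
E₀ = V₀·N(d₁) − D·e^(−rT)·N(d₂)
   = 364.2561·0.869860 − 264.8104·0.764475·0.619454 = 191.448894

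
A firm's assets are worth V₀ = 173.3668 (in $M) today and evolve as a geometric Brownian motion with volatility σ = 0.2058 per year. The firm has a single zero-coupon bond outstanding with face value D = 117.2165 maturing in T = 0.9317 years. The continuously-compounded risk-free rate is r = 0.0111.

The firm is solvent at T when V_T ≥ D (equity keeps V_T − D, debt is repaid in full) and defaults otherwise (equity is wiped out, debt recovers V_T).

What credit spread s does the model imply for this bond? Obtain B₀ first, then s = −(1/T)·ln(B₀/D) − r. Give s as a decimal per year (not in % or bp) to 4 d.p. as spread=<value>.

d₁ = [ln(V₀/D) + (r + σ²/2)T] / (σ√T)
   = [ln(173.3668/117.2165) + (0.0111 + 0.5·0.2058²)·0.9317] / (0.2058·√0.9317)
   = [0.391387 + 0.030072] / 0.198648 = 2.121642
d₂ = d₁ − σ√T = 2.121642 − 0.198648 = 1.922995
N(d₁) = 0.983066,  N(d₂) = 0.972760,  e^(−rT) = 0.989711
E₀ = V₀·N(d₁) − D·e^(−rT)·N(d₂)
   = 173.3668·0.983066 − 117.2165·0.989711·0.972760 = 57.580684
B₀ = V₀ − E₀ = 173.3668 − 57.580684 = 115.786116
spread = −(1/T)·ln(B₀/D) − r = −(1/0.9317)·ln(115.786116/117.2165) − 0.0111 = 0.00207805

spread=0.0021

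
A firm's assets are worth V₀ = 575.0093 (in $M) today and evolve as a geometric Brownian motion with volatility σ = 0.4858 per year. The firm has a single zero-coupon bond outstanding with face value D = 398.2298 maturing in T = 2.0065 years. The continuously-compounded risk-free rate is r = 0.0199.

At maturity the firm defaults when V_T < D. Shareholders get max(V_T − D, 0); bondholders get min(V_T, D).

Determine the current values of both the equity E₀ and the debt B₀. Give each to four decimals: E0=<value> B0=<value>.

d₁ = [ln(V₀/D) + (r + σ²/2)T] / (σ√T)
   = [ln(575.0093/398.2298) + (0.0199 + 0.5·0.4858²)·2.0065] / (0.4858·√2.0065)
   = [0.367357 + 0.276698] / 0.688140 = 0.935935
d₂ = d₁ − σ√T = 0.935935 − 0.688140 = 0.247795
N(d₁) = 0.825347,  N(d₂) = 0.597853,  e^(−rT) = 0.960857
E₀ = V₀·N(d₁) − D·e^(−rT)·N(d₂)
   = 575.0093·0.825347 − 398.2298·0.960857·0.597853 = 245.818214
B₀ = V₀ − E₀ = 575.0093 − 245.818214 = 329.191086

E0=245.8182 B0=329.1911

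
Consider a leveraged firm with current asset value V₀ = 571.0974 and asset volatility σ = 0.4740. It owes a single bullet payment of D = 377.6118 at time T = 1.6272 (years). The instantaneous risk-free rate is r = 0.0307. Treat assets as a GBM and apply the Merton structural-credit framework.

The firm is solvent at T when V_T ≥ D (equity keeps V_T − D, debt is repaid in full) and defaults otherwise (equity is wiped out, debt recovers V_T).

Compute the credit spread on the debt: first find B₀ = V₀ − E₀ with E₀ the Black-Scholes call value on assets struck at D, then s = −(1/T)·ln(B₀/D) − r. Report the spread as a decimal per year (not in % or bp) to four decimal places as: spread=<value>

spread=0.0611

d₁ = [ln(V₀/D) + (r + σ²/2)T] / (σ√T)
   = [ln(571.0974/377.6118) + (0.0307 + 0.5·0.4740²)·1.6272] / (0.4740·√1.6272)
   = [0.413693 + 0.232751] / 0.604643 = 1.069135
d₂ = d₁ − σ√T = 1.069135 − 0.604643 = 0.464492
N(d₁) = 0.857496,  N(d₂) = 0.678852,  e^(−rT) = 0.951272
E₀ = V₀·N(d₁) − D·e^(−rT)·N(d₂)
   = 571.0974·0.857496 − 377.6118·0.951272·0.678852 = 245.861812
B₀ = V₀ − E₀ = 571.0974 − 245.861812 = 325.235588
spread = −(1/T)·ln(B₀/D) − r = −(1/1.6272)·ln(325.235588/377.6118) − 0.0307 = 0.06106308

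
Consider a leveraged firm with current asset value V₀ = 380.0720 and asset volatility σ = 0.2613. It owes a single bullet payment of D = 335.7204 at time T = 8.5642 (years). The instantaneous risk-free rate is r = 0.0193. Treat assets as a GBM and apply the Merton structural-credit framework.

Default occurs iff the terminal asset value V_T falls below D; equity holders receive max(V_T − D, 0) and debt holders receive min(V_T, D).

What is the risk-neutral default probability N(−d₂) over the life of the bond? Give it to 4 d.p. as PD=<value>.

d₁ = [ln(V₀/D) + (r + σ²/2)T] / (σ√T)
   = [ln(380.0720/335.7204) + (0.0193 + 0.5·0.2613²)·8.5642] / (0.2613·√8.5642)
   = [0.124082 + 0.457661] / 0.764685 = 0.760761
d₂ = d₁ − σ√T = 0.760761 − 0.764685 = -0.003924
risk-neutral PD = N(−d₂) = N(0.003924) = 0.501566

PD=0.5016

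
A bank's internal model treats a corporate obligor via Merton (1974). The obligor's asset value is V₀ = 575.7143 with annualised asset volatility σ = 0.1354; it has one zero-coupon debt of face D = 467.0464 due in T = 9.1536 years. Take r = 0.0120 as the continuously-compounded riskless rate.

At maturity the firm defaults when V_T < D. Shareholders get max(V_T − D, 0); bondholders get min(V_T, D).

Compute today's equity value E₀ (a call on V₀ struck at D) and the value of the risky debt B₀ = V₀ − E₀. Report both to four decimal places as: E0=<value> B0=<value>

E0=182.0344 B0=393.6799

d₁ = [ln(V₀/D) + (r + σ²/2)T] / (σ√T)
   = [ln(575.7143/467.0464) + (0.0120 + 0.5·0.1354²)·9.1536] / (0.1354·√9.1536)
   = [0.209183 + 0.193750] / 0.409652 = 0.983600
d₂ = d₁ − σ√T = 0.983600 − 0.409652 = 0.573949
N(d₁) = 0.837344,  N(d₂) = 0.716999,  e^(−rT) = 0.895975
E₀ = V₀·N(d₁) − D·e^(−rT)·N(d₂)
   = 575.7143·0.837344 − 467.0464·0.895975·0.716999 = 182.034364
B₀ = V₀ − E₀ = 575.7143 − 182.034364 = 393.679936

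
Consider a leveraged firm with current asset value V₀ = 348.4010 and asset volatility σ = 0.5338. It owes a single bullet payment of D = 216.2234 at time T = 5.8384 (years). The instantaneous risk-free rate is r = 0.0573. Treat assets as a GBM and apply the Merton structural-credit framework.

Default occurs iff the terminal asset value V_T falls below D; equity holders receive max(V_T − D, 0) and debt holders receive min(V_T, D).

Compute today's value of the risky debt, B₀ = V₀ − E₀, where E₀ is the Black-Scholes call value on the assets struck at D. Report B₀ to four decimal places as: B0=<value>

B0=111.7001

d₁ = [ln(V₀/D) + (r + σ²/2)T] / (σ√T)
   = [ln(348.4010/216.2234) + (0.0573 + 0.5·0.5338²)·5.8384] / (0.5338·√5.8384)
   = [0.477042 + 1.166344] / 1.289809 = 1.274131
d₂ = d₁ − σ√T = 1.274131 − 1.289809 = -0.015678
N(d₁) = 0.898692,  N(d₂) = 0.493746,  e^(−rT) = 0.715667
E₀ = V₀·N(d₁) − D·e^(−rT)·N(d₂)
   = 348.4010·0.898692 − 216.2234·0.715667·0.493746 = 236.700885
B₀ = V₀ − E₀ = 348.4010 − 236.700885 = 111.700115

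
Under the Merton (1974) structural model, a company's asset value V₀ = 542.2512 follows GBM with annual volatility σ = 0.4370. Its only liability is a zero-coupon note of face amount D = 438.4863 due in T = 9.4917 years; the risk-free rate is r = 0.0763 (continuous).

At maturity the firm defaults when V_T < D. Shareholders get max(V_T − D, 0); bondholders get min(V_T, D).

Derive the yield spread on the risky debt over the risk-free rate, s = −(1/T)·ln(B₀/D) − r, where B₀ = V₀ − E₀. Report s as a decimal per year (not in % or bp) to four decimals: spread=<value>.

spread=0.0336

d₁ = [ln(V₀/D) + (r + σ²/2)T] / (σ√T)
   = [ln(542.2512/438.4863) + (0.0763 + 0.5·0.4370²)·9.4917] / (0.4370·√9.4917)
   = [0.212401 + 1.630527] / 1.346336 = 1.368847
d₂ = d₁ − σ√T = 1.368847 − 1.346336 = 0.022511
N(d₁) = 0.914476,  N(d₂) = 0.508980,  e^(−rT) = 0.484704
E₀ = V₀·N(d₁) − D·e^(−rT)·N(d₂)
   = 542.2512·0.914476 − 438.4863·0.484704·0.508980 = 387.699357
B₀ = V₀ − E₀ = 542.2512 − 387.699357 = 154.551843
spread = −(1/T)·ln(B₀/D) − r = −(1/9.4917)·ln(154.551843/438.4863) − 0.0763 = 0.03356430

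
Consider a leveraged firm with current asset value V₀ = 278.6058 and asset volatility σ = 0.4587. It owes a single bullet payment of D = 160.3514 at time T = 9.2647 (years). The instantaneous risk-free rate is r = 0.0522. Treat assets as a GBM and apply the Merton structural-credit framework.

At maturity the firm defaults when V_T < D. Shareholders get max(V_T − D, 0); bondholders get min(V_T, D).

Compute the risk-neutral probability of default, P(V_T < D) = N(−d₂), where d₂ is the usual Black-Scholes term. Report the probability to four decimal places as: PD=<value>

d₁ = [ln(V₀/D) + (r + σ²/2)T] / (σ√T)
   = [ln(278.6058/160.3514) + (0.0522 + 0.5·0.4587²)·9.2647] / (0.4587·√9.2647)
   = [0.552430 + 1.458290] / 1.396190 = 1.440148
d₂ = d₁ − σ√T = 1.440148 − 1.396190 = 0.043959
risk-neutral PD = N(−d₂) = N(-0.043959) = 0.482469

PD=0.4825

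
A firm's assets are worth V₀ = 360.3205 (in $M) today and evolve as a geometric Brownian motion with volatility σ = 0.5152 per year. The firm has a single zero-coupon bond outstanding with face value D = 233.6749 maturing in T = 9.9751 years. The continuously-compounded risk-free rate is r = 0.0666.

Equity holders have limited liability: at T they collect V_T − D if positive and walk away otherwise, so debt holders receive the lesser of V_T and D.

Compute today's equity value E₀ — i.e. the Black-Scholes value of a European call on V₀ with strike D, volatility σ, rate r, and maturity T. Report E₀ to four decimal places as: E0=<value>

d₁ = [ln(V₀/D) + (r + σ²/2)T] / (σ√T)
   = [ln(360.3205/233.6749) + (0.0666 + 0.5·0.5152²)·9.9751] / (0.5152·√9.9751)
   = [0.433063 + 1.988192] / 1.627176 = 1.488011
d₂ = d₁ − σ√T = 1.488011 − 1.627176 = -0.139165
N(d₁) = 0.931626,  N(d₂) = 0.444660,  e^(−rT) = 0.514612
E₀ = V₀·N(d₁) − D·e^(−rT)·N(d₂)
   = 360.3205·0.931626 − 233.6749·0.514612·0.444660 = 282.212719

E0=282.2127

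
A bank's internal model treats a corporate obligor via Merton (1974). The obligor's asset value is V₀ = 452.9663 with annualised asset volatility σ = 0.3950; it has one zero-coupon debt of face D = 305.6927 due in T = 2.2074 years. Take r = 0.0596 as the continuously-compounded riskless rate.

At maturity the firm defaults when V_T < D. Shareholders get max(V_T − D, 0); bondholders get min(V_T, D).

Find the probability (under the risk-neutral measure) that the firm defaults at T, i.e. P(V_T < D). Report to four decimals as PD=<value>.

d₁ = [ln(V₀/D) + (r + σ²/2)T] / (σ√T)
   = [ln(452.9663/305.6927) + (0.0596 + 0.5·0.3950²)·2.2074] / (0.3950·√2.2074)
   = [0.393237 + 0.303766] / 0.586864 = 1.187674
d₂ = d₁ − σ√T = 1.187674 − 0.586864 = 0.600810
risk-neutral PD = N(−d₂) = N(-0.600810) = 0.273983

PD=0.2740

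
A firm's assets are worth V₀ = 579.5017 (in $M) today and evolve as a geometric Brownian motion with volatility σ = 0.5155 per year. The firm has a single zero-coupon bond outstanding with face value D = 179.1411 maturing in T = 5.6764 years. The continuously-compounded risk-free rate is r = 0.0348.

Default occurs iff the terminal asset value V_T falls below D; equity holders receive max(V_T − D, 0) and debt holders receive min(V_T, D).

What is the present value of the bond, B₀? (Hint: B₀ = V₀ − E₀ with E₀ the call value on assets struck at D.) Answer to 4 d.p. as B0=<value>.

B0=125.9912

d₁ = [ln(V₀/D) + (r + σ²/2)T] / (σ√T)
   = [ln(579.5017/179.1411) + (0.0348 + 0.5·0.5155²)·5.6764] / (0.5155·√5.6764)
   = [1.173995 + 0.951763] / 1.228189 = 1.730807
d₂ = d₁ − σ√T = 1.730807 − 1.228189 = 0.502618
N(d₁) = 0.958257,  N(d₂) = 0.692383,  e^(−rT) = 0.820748
E₀ = V₀·N(d₁) − D·e^(−rT)·N(d₂)
   = 579.5017·0.958257 − 179.1411·0.820748·0.692383 = 453.510507
B₀ = V₀ − E₀ = 579.5017 − 453.510507 = 125.991193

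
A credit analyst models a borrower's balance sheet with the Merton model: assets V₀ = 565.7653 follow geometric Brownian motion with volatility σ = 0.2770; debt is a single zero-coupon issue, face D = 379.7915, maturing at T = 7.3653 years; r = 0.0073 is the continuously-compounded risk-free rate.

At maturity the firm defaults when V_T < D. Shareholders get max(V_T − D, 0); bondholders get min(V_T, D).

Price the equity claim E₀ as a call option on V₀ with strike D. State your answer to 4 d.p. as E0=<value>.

E0=260.7931

d₁ = [ln(V₀/D) + (r + σ²/2)T] / (σ√T)
   = [ln(565.7653/379.7915) + (0.0073 + 0.5·0.2770²)·7.3653] / (0.2770·√7.3653)
   = [0.398557 + 0.336333] / 0.751753 = 0.977568
d₂ = d₁ − σ√T = 0.977568 − 0.751753 = 0.225816
N(d₁) = 0.835856,  N(d₂) = 0.589328,  e^(−rT) = 0.947653
E₀ = V₀·N(d₁) − D·e^(−rT)·N(d₂)
   = 565.7653·0.835856 − 379.7915·0.947653·0.589328 = 260.793097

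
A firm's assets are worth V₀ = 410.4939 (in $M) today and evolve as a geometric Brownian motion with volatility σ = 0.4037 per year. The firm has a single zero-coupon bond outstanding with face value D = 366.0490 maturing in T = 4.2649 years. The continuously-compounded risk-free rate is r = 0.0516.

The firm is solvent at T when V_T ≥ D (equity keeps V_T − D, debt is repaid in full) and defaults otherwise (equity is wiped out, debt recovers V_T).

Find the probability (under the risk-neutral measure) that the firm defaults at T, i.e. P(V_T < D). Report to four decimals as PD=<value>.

d₁ = [ln(V₀/D) + (r + σ²/2)T] / (σ√T)
   = [ln(410.4939/366.0490) + (0.0516 + 0.5·0.4037²)·4.2649] / (0.4037·√4.2649)
   = [0.114594 + 0.567602] / 0.833706 = 0.818269
d₂ = d₁ − σ√T = 0.818269 − 0.833706 = -0.015438
risk-neutral PD = N(−d₂) = N(0.015438) = 0.506159

PD=0.5062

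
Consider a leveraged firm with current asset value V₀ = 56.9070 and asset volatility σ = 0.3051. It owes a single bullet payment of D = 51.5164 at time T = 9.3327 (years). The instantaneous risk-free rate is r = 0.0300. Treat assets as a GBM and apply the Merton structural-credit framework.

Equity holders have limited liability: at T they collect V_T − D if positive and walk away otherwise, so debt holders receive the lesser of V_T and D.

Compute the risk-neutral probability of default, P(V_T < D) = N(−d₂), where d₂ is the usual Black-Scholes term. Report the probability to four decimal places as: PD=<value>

PD=0.5235

d₁ = [ln(V₀/D) + (r + σ²/2)T] / (σ√T)
   = [ln(56.9070/51.5164) + (0.0300 + 0.5·0.3051²)·9.3327] / (0.3051·√9.3327)
   = [0.099518 + 0.714353] / 0.932064 = 0.873192
d₂ = d₁ − σ√T = 0.873192 − 0.932064 = -0.058872
risk-neutral PD = N(−d₂) = N(0.058872) = 0.523473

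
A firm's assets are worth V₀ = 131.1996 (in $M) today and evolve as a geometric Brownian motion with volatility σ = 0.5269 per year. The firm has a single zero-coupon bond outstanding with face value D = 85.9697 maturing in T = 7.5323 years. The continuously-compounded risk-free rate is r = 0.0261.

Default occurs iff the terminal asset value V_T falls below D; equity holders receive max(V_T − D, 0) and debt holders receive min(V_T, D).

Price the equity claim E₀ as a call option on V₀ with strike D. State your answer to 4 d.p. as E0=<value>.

d₁ = [ln(V₀/D) + (r + σ²/2)T] / (σ√T)
   = [ln(131.1996/85.9697) + (0.0261 + 0.5·0.5269²)·7.5323] / (0.5269·√7.5323)
   = [0.422725 + 1.242165] / 1.446079 = 1.151313
d₂ = d₁ − σ√T = 1.151313 − 1.446079 = -0.294766
N(d₁) = 0.875198,  N(d₂) = 0.384087,  e^(−rT) = 0.821525
E₀ = V₀·N(d₁) − D·e^(−rT)·N(d₂)
   = 131.1996·0.875198 − 85.9697·0.821525·0.384087 = 87.699083

E0=87.6991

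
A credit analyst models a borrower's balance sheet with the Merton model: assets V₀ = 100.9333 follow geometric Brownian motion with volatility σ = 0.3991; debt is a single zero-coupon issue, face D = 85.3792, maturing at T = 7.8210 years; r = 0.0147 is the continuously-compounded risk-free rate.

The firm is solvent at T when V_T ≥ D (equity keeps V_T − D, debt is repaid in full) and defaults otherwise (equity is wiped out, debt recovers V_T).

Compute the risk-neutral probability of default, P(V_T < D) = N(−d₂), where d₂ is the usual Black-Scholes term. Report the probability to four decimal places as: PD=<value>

d₁ = [ln(V₀/D) + (r + σ²/2)T] / (σ√T)
   = [ln(100.9333/85.3792) + (0.0147 + 0.5·0.3991²)·7.8210] / (0.3991·√7.8210)
   = [0.167357 + 0.737836] / 1.116125 = 0.811015
d₂ = d₁ − σ√T = 0.811015 − 1.116125 = -0.305111
risk-neutral PD = N(−d₂) = N(0.305111) = 0.619859

PD=0.6199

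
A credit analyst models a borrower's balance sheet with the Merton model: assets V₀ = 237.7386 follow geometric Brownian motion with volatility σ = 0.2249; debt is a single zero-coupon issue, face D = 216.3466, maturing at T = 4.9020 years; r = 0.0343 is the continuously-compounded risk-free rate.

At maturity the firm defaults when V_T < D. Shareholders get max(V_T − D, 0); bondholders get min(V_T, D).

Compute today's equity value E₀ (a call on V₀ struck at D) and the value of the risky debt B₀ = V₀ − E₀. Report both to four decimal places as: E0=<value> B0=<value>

d₁ = [ln(V₀/D) + (r + σ²/2)T] / (σ√T)
   = [ln(237.7386/216.3466) + (0.0343 + 0.5·0.2249²)·4.9020] / (0.2249·√4.9020)
   = [0.094290 + 0.292110] / 0.497939 = 0.775999
d₂ = d₁ − σ√T = 0.775999 − 0.497939 = 0.278060
N(d₁) = 0.781125,  N(d₂) = 0.609517,  e^(−rT) = 0.845237
E₀ = V₀·N(d₁) − D·e^(−rT)·N(d₂)
   = 237.7386·0.781125 − 216.3466·0.845237·0.609517 = 74.244873
B₀ = V₀ − E₀ = 237.7386 − 74.244873 = 163.493727

E0=74.2449 B0=163.4937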